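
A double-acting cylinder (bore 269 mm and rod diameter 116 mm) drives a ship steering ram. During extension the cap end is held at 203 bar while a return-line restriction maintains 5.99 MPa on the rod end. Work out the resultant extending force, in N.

Cap-side area A_cap = π/4 × (269 mm)² = 56830 mm^2
Rod-side annular area A_ann = π/4 × (269² − 116²) = 46260 mm^2
Net thrust = P_cap·A_cap − P_rod·A_ann = 1.154e6 N − 2.771e5 N

F ≈ 8.77e5 N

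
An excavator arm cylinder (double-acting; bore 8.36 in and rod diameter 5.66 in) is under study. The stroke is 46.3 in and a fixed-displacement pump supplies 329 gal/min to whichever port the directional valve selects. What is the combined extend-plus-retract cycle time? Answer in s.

t ≈ 3.09 s

Cap-side area A_cap = π/4 × (8.36 in)² = 54.89 in^2
Rod-side annular area A_ann = π/4 × (8.36² − 5.66²) = 29.73 in^2
t_ext = A_cap·L/Q = 2.006 s
t_ret = A_ann·L/Q = 1.087 s
t_cycle = t_ext + t_ret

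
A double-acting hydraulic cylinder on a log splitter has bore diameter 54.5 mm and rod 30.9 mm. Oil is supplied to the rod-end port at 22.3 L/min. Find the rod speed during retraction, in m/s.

Rod-side annular area A_ann = π/4 × (54.5² − 30.9²) = 1583 mm^2
Flow into the rod-end port fills the annular volume.
v = Q / A

v ≈ 0.235 m/s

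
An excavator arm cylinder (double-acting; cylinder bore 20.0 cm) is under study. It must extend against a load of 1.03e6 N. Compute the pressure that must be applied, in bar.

Cap-side area A_cap = π/4 × (20.0 cm)² = 314.2 cm^2
P = F / A = 1.03e6 N / A

P ≈ 328 bar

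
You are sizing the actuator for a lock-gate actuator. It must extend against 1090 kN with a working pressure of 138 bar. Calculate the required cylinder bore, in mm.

Extension force acts on the full piston face: F = P × (π/4)D².
D = √(4F / (πP)) = √(4 × 1090 kN / (π × 138 bar))

D ≈ 317 mm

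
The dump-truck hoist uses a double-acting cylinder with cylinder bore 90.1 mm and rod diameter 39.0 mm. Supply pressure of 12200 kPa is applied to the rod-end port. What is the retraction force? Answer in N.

F ≈ 63200 N

Rod-side annular area A_ann = π/4 × (90.1² − 39.0²) = 5181 mm^2
On retraction the pressure acts on the annular area (bore minus rod).
F = P × A_ann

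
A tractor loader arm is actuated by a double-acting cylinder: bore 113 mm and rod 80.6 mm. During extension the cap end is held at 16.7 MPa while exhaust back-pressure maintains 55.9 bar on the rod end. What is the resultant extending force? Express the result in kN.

F ≈ 140 kN

Cap-side area A_cap = π/4 × (113 mm)² = 10030 mm^2
Rod-side annular area A_ann = π/4 × (113² − 80.6²) = 4927 mm^2
Net thrust = P_cap·A_cap − P_rod·A_ann = 167.5 kN − 27.54 kN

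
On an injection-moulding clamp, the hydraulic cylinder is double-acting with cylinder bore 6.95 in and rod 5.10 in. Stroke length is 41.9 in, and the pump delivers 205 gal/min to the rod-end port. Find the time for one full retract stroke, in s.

Rod-side annular area A_ann = π/4 × (6.95² − 5.10²) = 17.51 in^2
Swept volume V = A × L; t = V / Q = A·L / Q

t ≈ 0.929 s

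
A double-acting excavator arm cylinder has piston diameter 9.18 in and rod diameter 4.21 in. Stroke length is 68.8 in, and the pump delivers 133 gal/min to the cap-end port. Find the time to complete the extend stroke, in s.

t ≈ 8.89 s

Cap-side area A_cap = π/4 × (9.18 in)² = 66.19 in^2
Swept volume V = A × L; t = V / Q = A·L / Q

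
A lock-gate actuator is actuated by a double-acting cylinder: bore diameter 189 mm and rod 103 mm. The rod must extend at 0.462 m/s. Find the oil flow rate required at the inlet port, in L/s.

Q ≈ 13.0 L/s

Cap-side area A_cap = π/4 × (189 mm)² = 28060 mm^2
Q = A × v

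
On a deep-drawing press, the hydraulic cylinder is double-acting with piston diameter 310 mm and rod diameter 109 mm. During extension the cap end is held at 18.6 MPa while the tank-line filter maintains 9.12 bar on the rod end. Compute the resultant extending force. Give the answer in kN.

Cap-side area A_cap = π/4 × (310 mm)² = 75480 mm^2
Rod-side annular area A_ann = π/4 × (310² − 109²) = 66150 mm^2
Net thrust = P_cap·A_cap − P_rod·A_ann = 1404 kN − 60.32 kN

F ≈ 1340 kN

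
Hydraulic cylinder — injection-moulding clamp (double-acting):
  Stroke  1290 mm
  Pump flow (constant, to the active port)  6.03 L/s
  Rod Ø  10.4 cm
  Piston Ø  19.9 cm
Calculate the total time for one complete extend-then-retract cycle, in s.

t ≈ 11.5 s

Cap-side area A_cap = π/4 × (19.9 cm)² = 311.0 cm^2
Rod-side annular area A_ann = π/4 × (19.9² − 10.4²) = 226.1 cm^2
t_ext = A_cap·L/Q = 6.654 s
t_ret = A_ann·L/Q = 4.836 s
t_cycle = t_ext + t_ret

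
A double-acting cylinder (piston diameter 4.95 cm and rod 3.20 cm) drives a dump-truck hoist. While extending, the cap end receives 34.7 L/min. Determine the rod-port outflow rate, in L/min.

Cap-side area A_cap = π/4 × (4.95 cm)² = 19.24 cm^2
Rod-side annular area A_ann = π/4 × (4.95² − 3.20²) = 11.20 cm^2
Piston speed v = Q_in/A_cap; rod-end outflow Q_out = v × A_ann = Q_in × A_ann/A_cap.

Q_out ≈ 20.2 L/min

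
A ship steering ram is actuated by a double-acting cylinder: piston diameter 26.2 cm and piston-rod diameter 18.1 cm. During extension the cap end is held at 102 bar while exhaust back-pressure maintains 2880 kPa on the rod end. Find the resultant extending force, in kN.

Cap-side area A_cap = π/4 × (26.2 cm)² = 539.1 cm^2
Rod-side annular area A_ann = π/4 × (26.2² − 18.1²) = 281.8 cm^2
Net thrust = P_cap·A_cap − P_rod·A_ann = 549.9 kN − 81.17 kN

F ≈ 469 kN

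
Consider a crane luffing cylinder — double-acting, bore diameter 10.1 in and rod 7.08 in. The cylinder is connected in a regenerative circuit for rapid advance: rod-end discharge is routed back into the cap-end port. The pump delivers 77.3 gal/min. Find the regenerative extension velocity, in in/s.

v ≈ 7.56 in/s

In regeneration the rod-end outflow joins the pump flow into the cap end, so the net volume the pump must supply per unit advance equals the rod cross-section area.
Rod cross-section A_rod = π/4 × (7.08 in)² = 39.37 in^2
v = Q_pump / A_rod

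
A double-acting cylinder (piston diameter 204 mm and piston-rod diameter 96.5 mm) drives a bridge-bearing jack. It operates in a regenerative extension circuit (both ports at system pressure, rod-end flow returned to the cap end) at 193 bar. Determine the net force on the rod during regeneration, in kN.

F ≈ 141 kN

With equal pressure on both faces, forces on the annular region cancel; the net push is pressure × rod cross-section.
Rod cross-section A_rod = π/4 × (96.5 mm)² = 7314 mm^2
F = P × A_rod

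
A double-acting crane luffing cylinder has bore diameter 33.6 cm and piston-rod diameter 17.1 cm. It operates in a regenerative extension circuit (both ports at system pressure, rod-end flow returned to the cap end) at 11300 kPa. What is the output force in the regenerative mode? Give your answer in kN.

With equal pressure on both faces, forces on the annular region cancel; the net push is pressure × rod cross-section.
Rod cross-section A_rod = π/4 × (17.1 cm)² = 229.7 cm^2
F = P × A_rod

F ≈ 260 kN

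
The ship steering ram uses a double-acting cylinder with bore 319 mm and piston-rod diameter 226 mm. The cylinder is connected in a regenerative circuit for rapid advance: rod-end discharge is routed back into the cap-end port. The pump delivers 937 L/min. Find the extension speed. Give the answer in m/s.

In regeneration the rod-end outflow joins the pump flow into the cap end, so the net volume the pump must supply per unit advance equals the rod cross-section area.
Rod cross-section A_rod = π/4 × (226 mm)² = 40110 mm^2
v = Q_pump / A_rod

v ≈ 0.389 m/s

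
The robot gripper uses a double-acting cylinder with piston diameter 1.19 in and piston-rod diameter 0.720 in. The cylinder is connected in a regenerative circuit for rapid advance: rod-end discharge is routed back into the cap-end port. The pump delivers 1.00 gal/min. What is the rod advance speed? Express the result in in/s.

In regeneration the rod-end outflow joins the pump flow into the cap end, so the net volume the pump must supply per unit advance equals the rod cross-section area.
Rod cross-section A_rod = π/4 × (0.720 in)² = 0.4072 in^2
v = Q_pump / A_rod

v ≈ 9.46 in/s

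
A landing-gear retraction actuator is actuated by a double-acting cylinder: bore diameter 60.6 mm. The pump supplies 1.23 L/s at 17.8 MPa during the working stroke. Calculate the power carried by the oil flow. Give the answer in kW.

W ≈ 21.9 kW

Hydraulic power = P × Q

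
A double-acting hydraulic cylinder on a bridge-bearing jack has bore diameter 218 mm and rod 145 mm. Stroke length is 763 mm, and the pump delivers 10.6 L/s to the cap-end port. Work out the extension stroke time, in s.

t ≈ 2.69 s

Cap-side area A_cap = π/4 × (218 mm)² = 37330 mm^2
Swept volume V = A × L; t = V / Q = A·L / Q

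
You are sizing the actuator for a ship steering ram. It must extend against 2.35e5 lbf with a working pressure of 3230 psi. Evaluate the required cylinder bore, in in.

Extension force acts on the full piston face: F = P × (π/4)D².
D = √(4F / (πP)) = √(4 × 2.35e5 lbf / (π × 3230 psi))

D ≈ 9.62 in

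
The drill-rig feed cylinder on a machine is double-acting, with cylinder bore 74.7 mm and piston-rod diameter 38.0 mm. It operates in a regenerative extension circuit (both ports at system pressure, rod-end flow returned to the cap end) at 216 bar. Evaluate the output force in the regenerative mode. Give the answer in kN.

F ≈ 24.5 kN

With equal pressure on both faces, forces on the annular region cancel; the net push is pressure × rod cross-section.
Rod cross-section A_rod = π/4 × (38.0 mm)² = 1134 mm^2
F = P × A_rod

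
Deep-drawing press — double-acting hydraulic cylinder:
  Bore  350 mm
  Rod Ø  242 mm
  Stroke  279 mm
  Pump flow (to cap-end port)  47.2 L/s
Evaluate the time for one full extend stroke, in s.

t ≈ 0.569 s

Cap-side area A_cap = π/4 × (350 mm)² = 96210 mm^2
Swept volume V = A × L; t = V / Q = A·L / Q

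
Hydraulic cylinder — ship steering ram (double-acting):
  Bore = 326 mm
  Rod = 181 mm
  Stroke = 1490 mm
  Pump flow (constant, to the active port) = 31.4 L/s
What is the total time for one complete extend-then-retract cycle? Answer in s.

t ≈ 6.70 s

Cap-side area A_cap = π/4 × (326 mm)² = 83470 mm^2
Rod-side annular area A_ann = π/4 × (326² − 181²) = 57740 mm^2
t_ext = A_cap·L/Q = 3.961 s
t_ret = A_ann·L/Q = 2.740 s
t_cycle = t_ext + t_ret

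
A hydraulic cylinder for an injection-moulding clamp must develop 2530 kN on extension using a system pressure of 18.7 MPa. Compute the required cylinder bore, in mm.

D ≈ 415 mm

Extension force acts on the full piston face: F = P × (π/4)D².
D = √(4F / (πP)) = √(4 × 2530 kN / (π × 18.7 MPa))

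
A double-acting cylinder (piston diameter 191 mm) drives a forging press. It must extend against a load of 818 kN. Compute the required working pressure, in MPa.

P ≈ 28.5 MPa

Cap-side area A_cap = π/4 × (191 mm)² = 28650 mm^2
P = F / A = 818 kN / A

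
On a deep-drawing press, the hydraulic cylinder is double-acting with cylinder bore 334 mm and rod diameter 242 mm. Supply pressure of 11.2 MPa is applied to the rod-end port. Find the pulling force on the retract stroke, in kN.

F ≈ 466 kN

Rod-side annular area A_ann = π/4 × (334² − 242²) = 41620 mm^2
On retraction the pressure acts on the annular area (bore minus rod).
F = P × A_ann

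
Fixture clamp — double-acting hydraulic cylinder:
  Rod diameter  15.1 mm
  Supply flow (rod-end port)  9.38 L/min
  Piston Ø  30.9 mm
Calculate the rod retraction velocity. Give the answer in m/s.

Rod-side annular area A_ann = π/4 × (30.9² − 15.1²) = 570.8 mm^2
Flow into the rod-end port fills the annular volume.
v = Q / A

v ≈ 0.274 m/s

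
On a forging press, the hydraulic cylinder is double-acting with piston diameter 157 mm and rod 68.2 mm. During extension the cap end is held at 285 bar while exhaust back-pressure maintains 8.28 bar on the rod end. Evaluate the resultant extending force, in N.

Cap-side area A_cap = π/4 × (157 mm)² = 19360 mm^2
Rod-side annular area A_ann = π/4 × (157² − 68.2²) = 15710 mm^2
Net thrust = P_cap·A_cap − P_rod·A_ann = 5.517e5 N − 13000 N

F ≈ 5.39e5 N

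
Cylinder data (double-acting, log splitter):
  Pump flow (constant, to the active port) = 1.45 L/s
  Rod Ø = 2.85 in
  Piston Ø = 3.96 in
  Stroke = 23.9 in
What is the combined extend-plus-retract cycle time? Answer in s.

t ≈ 4.93 s

Cap-side area A_cap = π/4 × (3.96 in)² = 12.32 in^2
Rod-side annular area A_ann = π/4 × (3.96² − 2.85²) = 5.937 in^2
t_ext = A_cap·L/Q = 3.327 s
t_ret = A_ann·L/Q = 1.604 s
t_cycle = t_ext + t_ret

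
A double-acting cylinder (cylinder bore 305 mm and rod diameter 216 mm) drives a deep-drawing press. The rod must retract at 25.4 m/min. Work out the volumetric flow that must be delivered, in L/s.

Rod-side annular area A_ann = π/4 × (305² − 216²) = 36420 mm^2
Q = A × v

Q ≈ 15.4 L/s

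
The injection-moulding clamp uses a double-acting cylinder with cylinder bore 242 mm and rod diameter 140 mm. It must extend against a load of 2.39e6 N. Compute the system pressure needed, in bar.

Cap-side area A_cap = π/4 × (242 mm)² = 46000 mm^2
P = F / A = 2.39e6 N / A

P ≈ 520 bar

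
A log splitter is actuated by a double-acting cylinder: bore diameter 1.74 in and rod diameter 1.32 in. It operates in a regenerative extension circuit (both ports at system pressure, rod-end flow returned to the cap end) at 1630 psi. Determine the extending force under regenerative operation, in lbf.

With equal pressure on both faces, forces on the annular region cancel; the net push is pressure × rod cross-section.
Rod cross-section A_rod = π/4 × (1.32 in)² = 1.368 in^2
F = P × A_rod

F ≈ 2230 lbf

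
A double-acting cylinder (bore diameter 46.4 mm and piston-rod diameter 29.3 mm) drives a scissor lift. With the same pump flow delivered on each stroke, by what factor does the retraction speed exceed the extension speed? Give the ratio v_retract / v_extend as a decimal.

Cap-side area A_cap = π/4 × (46.4 mm)² = 1691 mm^2
Rod-side annular area A_ann = π/4 × (46.4² − 29.3²) = 1017 mm^2
For equal Q, v ∝ 1/A, so v_ret/v_ext = A_cap/A_ann.

v_ret/v_ext ≈ 1.66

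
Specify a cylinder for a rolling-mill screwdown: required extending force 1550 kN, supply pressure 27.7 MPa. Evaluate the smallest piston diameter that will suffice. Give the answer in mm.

D ≈ 267 mm

Extension force acts on the full piston face: F = P × (π/4)D².
D = √(4F / (πP)) = √(4 × 1550 kN / (π × 27.7 MPa))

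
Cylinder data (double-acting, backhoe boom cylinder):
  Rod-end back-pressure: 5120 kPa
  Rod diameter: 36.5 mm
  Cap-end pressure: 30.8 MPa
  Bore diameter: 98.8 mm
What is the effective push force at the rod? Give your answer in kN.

F ≈ 202 kN

Cap-side area A_cap = π/4 × (98.8 mm)² = 7667 mm^2
Rod-side annular area A_ann = π/4 × (98.8² − 36.5²) = 6620 mm^2
Net thrust = P_cap·A_cap − P_rod·A_ann = 236.1 kN − 33.90 kN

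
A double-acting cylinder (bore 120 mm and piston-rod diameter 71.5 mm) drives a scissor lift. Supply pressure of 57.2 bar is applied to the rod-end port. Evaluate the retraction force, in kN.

Rod-side annular area A_ann = π/4 × (120² − 71.5²) = 7295 mm^2
On retraction the pressure acts on the annular area (bore minus rod).
F = P × A_ann

F ≈ 41.7 kN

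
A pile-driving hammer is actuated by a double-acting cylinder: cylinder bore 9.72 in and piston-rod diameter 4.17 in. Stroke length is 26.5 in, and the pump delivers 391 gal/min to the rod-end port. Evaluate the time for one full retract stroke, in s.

Rod-side annular area A_ann = π/4 × (9.72² − 4.17²) = 60.55 in^2
Swept volume V = A × L; t = V / Q = A·L / Q

t ≈ 1.07 s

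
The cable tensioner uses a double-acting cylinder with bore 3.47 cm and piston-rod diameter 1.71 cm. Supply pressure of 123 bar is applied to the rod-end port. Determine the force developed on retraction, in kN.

Rod-side annular area A_ann = π/4 × (3.47² − 1.71²) = 7.160 cm^2
On retraction the pressure acts on the annular area (bore minus rod).
F = P × A_ann

F ≈ 8.81 kN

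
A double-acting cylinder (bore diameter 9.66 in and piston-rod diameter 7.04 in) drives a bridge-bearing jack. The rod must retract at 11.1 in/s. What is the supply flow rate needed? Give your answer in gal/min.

Q ≈ 99.1 gal/min

Rod-side annular area A_ann = π/4 × (9.66² − 7.04²) = 34.36 in^2
Q = A × v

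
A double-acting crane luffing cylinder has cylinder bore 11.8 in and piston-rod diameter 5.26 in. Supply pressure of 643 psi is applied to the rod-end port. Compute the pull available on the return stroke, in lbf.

F ≈ 56300 lbf

Rod-side annular area A_ann = π/4 × (11.8² − 5.26²) = 87.63 in^2
On retraction the pressure acts on the annular area (bore minus rod).
F = P × A_ann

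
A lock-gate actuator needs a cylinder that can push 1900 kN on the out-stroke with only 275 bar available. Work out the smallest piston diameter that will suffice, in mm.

Extension force acts on the full piston face: F = P × (π/4)D².
D = √(4F / (πP)) = √(4 × 1900 kN / (π × 275 bar))

D ≈ 297 mm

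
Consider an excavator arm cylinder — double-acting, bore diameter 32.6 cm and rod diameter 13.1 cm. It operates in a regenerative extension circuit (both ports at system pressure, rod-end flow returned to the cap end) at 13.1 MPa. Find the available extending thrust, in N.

With equal pressure on both faces, forces on the annular region cancel; the net push is pressure × rod cross-section.
Rod cross-section A_rod = π/4 × (13.1 cm)² = 134.8 cm^2
F = P × A_rod

F ≈ 1.77e5 N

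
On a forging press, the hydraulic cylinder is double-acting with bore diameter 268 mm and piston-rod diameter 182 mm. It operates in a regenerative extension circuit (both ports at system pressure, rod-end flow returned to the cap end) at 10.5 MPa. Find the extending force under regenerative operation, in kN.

With equal pressure on both faces, forces on the annular region cancel; the net push is pressure × rod cross-section.
Rod cross-section A_rod = π/4 × (182 mm)² = 26020 mm^2
F = P × A_rod

F ≈ 273 kN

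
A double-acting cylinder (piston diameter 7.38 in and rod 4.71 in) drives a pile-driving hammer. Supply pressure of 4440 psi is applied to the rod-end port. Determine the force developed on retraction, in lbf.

Rod-side annular area A_ann = π/4 × (7.38² − 4.71²) = 25.35 in^2
On retraction the pressure acts on the annular area (bore minus rod).
F = P × A_ann

F ≈ 1.13e5 lbf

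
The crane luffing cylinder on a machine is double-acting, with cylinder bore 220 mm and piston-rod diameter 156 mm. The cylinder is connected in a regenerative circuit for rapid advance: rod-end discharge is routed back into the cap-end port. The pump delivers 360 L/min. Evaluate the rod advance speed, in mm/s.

In regeneration the rod-end outflow joins the pump flow into the cap end, so the net volume the pump must supply per unit advance equals the rod cross-section area.
Rod cross-section A_rod = π/4 × (156 mm)² = 19110 mm^2
v = Q_pump / A_rod

v ≈ 314 mm/s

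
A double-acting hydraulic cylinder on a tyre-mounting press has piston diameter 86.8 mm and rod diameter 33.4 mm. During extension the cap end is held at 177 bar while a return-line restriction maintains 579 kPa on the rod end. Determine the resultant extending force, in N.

F ≈ 1.02e5 N

Cap-side area A_cap = π/4 × (86.8 mm)² = 5917 mm^2
Rod-side annular area A_ann = π/4 × (86.8² − 33.4²) = 5041 mm^2
Net thrust = P_cap·A_cap − P_rod·A_ann = 1.047e5 N − 2919 N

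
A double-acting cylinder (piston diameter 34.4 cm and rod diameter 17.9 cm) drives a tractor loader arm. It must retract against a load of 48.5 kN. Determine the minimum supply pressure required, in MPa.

P ≈ 0.716 MPa

Rod-side annular area A_ann = π/4 × (34.4² − 17.9²) = 677.8 cm^2
Retraction: pressure acts on the annular area.
P = F / A = 48.5 kN / A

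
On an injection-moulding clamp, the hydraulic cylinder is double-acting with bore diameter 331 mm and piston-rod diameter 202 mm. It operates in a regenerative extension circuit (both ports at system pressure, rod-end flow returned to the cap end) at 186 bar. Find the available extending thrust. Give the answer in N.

With equal pressure on both faces, forces on the annular region cancel; the net push is pressure × rod cross-section.
Rod cross-section A_rod = π/4 × (202 mm)² = 32050 mm^2
F = P × A_rod

F ≈ 5.96e5 N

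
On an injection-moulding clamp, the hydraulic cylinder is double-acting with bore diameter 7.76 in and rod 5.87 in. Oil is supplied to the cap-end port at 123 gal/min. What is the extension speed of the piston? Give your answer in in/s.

Cap-side area A_cap = π/4 × (7.76 in)² = 47.29 in^2
v = Q / A

v ≈ 10.0 in/s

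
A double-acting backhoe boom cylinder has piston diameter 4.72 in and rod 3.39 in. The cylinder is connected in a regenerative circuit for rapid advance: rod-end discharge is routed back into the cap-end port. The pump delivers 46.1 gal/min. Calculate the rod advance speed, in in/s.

v ≈ 19.7 in/s

In regeneration the rod-end outflow joins the pump flow into the cap end, so the net volume the pump must supply per unit advance equals the rod cross-section area.
Rod cross-section A_rod = π/4 × (3.39 in)² = 9.026 in^2
v = Q_pump / A_rod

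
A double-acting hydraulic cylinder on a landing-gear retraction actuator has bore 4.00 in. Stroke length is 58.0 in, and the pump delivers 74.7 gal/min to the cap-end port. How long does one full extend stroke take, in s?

t ≈ 2.53 s

Cap-side area A_cap = π/4 × (4.00 in)² = 12.57 in^2
Swept volume V = A × L; t = V / Q = A·L / Q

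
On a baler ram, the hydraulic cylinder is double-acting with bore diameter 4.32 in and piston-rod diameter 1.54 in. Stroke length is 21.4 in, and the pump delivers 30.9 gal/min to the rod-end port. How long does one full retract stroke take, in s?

Rod-side annular area A_ann = π/4 × (4.32² − 1.54²) = 12.79 in^2
Swept volume V = A × L; t = V / Q = A·L / Q

t ≈ 2.30 s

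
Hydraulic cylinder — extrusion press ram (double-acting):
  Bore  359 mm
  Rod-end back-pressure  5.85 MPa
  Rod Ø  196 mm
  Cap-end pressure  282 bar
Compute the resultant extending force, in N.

F ≈ 2.44e6 N

Cap-side area A_cap = π/4 × (359 mm)² = 1.012e5 mm^2
Rod-side annular area A_ann = π/4 × (359² − 196²) = 71050 mm^2
Net thrust = P_cap·A_cap − P_rod·A_ann = 2.854e6 N − 4.156e5 N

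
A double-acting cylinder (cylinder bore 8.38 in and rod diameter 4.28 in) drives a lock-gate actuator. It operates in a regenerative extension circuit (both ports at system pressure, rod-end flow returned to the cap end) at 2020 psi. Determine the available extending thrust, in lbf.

F ≈ 29100 lbf

With equal pressure on both faces, forces on the annular region cancel; the net push is pressure × rod cross-section.
Rod cross-section A_rod = π/4 × (4.28 in)² = 14.39 in^2
F = P × A_rod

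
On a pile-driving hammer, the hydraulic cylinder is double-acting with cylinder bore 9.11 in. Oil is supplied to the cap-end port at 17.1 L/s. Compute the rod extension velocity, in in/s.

v ≈ 16.0 in/s

Cap-side area A_cap = π/4 × (9.11 in)² = 65.18 in^2
v = Q / A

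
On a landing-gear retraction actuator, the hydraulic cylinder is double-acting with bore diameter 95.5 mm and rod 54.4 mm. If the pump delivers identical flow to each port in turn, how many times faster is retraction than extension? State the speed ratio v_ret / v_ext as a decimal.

v_ret/v_ext ≈ 1.48

Cap-side area A_cap = π/4 × (95.5 mm)² = 7163 mm^2
Rod-side annular area A_ann = π/4 × (95.5² − 54.4²) = 4839 mm^2
For equal Q, v ∝ 1/A, so v_ret/v_ext = A_cap/A_ann.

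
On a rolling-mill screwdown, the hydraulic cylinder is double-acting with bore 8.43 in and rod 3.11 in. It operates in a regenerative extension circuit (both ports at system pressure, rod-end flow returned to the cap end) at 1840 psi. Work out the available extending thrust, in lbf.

F ≈ 14000 lbf

With equal pressure on both faces, forces on the annular region cancel; the net push is pressure × rod cross-section.
Rod cross-section A_rod = π/4 × (3.11 in)² = 7.596 in^2
F = P × A_rod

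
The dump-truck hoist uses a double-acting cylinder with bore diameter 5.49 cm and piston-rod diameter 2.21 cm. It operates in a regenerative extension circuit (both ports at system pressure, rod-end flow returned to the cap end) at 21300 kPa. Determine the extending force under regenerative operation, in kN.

With equal pressure on both faces, forces on the annular region cancel; the net push is pressure × rod cross-section.
Rod cross-section A_rod = π/4 × (2.21 cm)² = 3.836 cm^2
F = P × A_rod

F ≈ 8.17 kN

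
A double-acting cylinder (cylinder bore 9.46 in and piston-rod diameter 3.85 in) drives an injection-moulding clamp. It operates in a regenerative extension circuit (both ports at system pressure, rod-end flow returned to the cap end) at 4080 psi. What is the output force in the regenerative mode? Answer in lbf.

With equal pressure on both faces, forces on the annular region cancel; the net push is pressure × rod cross-section.
Rod cross-section A_rod = π/4 × (3.85 in)² = 11.64 in^2
F = P × A_rod

F ≈ 47500 lbf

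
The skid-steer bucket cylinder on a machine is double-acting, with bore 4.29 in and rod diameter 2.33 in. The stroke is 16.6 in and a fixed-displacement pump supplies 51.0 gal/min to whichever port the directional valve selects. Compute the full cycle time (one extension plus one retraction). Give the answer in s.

t ≈ 2.08 s

Cap-side area A_cap = π/4 × (4.29 in)² = 14.45 in^2
Rod-side annular area A_ann = π/4 × (4.29² − 2.33²) = 10.19 in^2
t_ext = A_cap·L/Q = 1.222 s
t_ret = A_ann·L/Q = 0.8616 s
t_cycle = t_ext + t_ret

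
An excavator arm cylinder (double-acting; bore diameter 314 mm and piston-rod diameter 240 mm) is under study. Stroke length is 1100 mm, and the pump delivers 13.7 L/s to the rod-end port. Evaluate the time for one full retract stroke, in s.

t ≈ 2.59 s

Rod-side annular area A_ann = π/4 × (314² − 240²) = 32200 mm^2
Swept volume V = A × L; t = V / Q = A·L / Q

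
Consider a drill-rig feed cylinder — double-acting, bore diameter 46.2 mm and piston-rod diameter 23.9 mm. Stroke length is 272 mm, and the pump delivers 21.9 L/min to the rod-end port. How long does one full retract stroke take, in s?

t ≈ 0.915 s

Rod-side annular area A_ann = π/4 × (46.2² − 23.9²) = 1228 mm^2
Swept volume V = A × L; t = V / Q = A·L / Q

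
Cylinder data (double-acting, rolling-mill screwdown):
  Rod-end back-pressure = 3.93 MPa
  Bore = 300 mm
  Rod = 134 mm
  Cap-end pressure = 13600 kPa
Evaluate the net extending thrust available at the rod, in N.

F ≈ 7.39e5 N

Cap-side area A_cap = π/4 × (300 mm)² = 70690 mm^2
Rod-side annular area A_ann = π/4 × (300² − 134²) = 56580 mm^2
Net thrust = P_cap·A_cap − P_rod·A_ann = 9.613e5 N − 2.224e5 N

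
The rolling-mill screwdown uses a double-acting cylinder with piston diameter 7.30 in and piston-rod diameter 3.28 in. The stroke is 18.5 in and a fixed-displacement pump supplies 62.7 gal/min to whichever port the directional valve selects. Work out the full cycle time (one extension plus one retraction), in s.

t ≈ 5.77 s

Cap-side area A_cap = π/4 × (7.30 in)² = 41.85 in^2
Rod-side annular area A_ann = π/4 × (7.30² − 3.28²) = 33.40 in^2
t_ext = A_cap·L/Q = 3.208 s
t_ret = A_ann·L/Q = 2.560 s
t_cycle = t_ext + t_ret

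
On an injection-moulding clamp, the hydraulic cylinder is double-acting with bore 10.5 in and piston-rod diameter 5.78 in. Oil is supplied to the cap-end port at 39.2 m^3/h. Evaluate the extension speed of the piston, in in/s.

Cap-side area A_cap = π/4 × (10.5 in)² = 86.59 in^2
v = Q / A

v ≈ 7.67 in/s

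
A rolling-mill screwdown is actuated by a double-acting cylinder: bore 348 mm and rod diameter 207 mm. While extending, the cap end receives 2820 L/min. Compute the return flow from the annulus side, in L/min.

Q_out ≈ 1820 L/min

Cap-side area A_cap = π/4 × (348 mm)² = 95110 mm^2
Rod-side annular area A_ann = π/4 × (348² − 207²) = 61460 mm^2
Piston speed v = Q_in/A_cap; rod-end outflow Q_out = v × A_ann = Q_in × A_ann/A_cap.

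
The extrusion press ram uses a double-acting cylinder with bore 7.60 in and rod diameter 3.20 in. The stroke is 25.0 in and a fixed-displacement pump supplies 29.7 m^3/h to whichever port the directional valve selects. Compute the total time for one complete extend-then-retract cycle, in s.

Cap-side area A_cap = π/4 × (7.60 in)² = 45.36 in^2
Rod-side annular area A_ann = π/4 × (7.60² − 3.20²) = 37.32 in^2
t_ext = A_cap·L/Q = 2.253 s
t_ret = A_ann·L/Q = 1.853 s
t_cycle = t_ext + t_ret

t ≈ 4.11 s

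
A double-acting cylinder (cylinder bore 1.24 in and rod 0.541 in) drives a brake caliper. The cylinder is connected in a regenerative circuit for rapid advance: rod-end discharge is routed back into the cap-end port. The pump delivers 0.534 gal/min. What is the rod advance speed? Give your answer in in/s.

In regeneration the rod-end outflow joins the pump flow into the cap end, so the net volume the pump must supply per unit advance equals the rod cross-section area.
Rod cross-section A_rod = π/4 × (0.541 in)² = 0.2299 in^2
v = Q_pump / A_rod

v ≈ 8.94 in/s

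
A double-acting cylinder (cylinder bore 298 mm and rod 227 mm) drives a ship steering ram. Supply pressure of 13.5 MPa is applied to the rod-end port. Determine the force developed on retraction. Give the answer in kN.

F ≈ 395 kN

Rod-side annular area A_ann = π/4 × (298² − 227²) = 29280 mm^2
On retraction the pressure acts on the annular area (bore minus rod).
F = P × A_ann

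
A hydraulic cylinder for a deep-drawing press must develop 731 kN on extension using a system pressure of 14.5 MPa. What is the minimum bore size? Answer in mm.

Extension force acts on the full piston face: F = P × (π/4)D².
D = √(4F / (πP)) = √(4 × 731 kN / (π × 14.5 MPa))

D ≈ 253 mm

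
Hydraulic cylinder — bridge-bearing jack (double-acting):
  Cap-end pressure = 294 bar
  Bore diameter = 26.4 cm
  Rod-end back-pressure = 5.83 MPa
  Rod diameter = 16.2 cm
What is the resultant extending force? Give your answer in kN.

F ≈ 1410 kN

Cap-side area A_cap = π/4 × (26.4 cm)² = 547.4 cm^2
Rod-side annular area A_ann = π/4 × (26.4² − 16.2²) = 341.3 cm^2
Net thrust = P_cap·A_cap − P_rod·A_ann = 1609 kN − 199.0 kN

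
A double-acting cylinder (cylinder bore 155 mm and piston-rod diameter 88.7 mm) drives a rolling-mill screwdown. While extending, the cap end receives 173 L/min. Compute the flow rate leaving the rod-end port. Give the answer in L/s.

Q_out ≈ 1.94 L/s

Cap-side area A_cap = π/4 × (155 mm)² = 18870 mm^2
Rod-side annular area A_ann = π/4 × (155² − 88.7²) = 12690 mm^2
Piston speed v = Q_in/A_cap; rod-end outflow Q_out = v × A_ann = Q_in × A_ann/A_cap.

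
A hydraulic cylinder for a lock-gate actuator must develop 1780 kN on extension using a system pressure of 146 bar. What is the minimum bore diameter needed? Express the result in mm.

Extension force acts on the full piston face: F = P × (π/4)D².
D = √(4F / (πP)) = √(4 × 1780 kN / (π × 146 bar))

D ≈ 394 mm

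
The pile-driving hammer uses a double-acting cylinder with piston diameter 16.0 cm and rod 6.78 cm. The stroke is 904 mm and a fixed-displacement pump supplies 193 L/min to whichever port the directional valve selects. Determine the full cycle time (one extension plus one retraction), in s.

Cap-side area A_cap = π/4 × (16.0 cm)² = 201.1 cm^2
Rod-side annular area A_ann = π/4 × (16.0² − 6.78²) = 165.0 cm^2
t_ext = A_cap·L/Q = 5.651 s
t_ret = A_ann·L/Q = 4.636 s
t_cycle = t_ext + t_ret

t ≈ 10.3 s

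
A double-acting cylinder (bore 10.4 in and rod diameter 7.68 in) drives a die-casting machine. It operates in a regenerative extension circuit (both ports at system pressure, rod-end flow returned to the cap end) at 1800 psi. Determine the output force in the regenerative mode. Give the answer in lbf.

With equal pressure on both faces, forces on the annular region cancel; the net push is pressure × rod cross-section.
Rod cross-section A_rod = π/4 × (7.68 in)² = 46.32 in^2
F = P × A_rod

F ≈ 83400 lbf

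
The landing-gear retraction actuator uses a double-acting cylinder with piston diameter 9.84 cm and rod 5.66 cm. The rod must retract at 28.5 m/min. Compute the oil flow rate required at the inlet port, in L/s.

Q ≈ 2.42 L/s

Rod-side annular area A_ann = π/4 × (9.84² − 5.66²) = 50.89 cm^2
Q = A × v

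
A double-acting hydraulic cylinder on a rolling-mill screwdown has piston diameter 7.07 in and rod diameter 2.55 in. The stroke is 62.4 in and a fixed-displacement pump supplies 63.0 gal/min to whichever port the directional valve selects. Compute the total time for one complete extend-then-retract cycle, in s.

t ≈ 18.9 s

Cap-side area A_cap = π/4 × (7.07 in)² = 39.26 in^2
Rod-side annular area A_ann = π/4 × (7.07² − 2.55²) = 34.15 in^2
t_ext = A_cap·L/Q = 10.10 s
t_ret = A_ann·L/Q = 8.786 s
t_cycle = t_ext + t_ret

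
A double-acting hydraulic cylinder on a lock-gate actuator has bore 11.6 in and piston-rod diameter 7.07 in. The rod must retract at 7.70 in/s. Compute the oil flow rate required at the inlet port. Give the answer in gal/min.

Q ≈ 133 gal/min

Rod-side annular area A_ann = π/4 × (11.6² − 7.07²) = 66.43 in^2
Q = A × v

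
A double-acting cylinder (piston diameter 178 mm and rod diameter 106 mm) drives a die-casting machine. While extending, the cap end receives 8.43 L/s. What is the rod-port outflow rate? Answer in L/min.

Cap-side area A_cap = π/4 × (178 mm)² = 24880 mm^2
Rod-side annular area A_ann = π/4 × (178² − 106²) = 16060 mm^2
Piston speed v = Q_in/A_cap; rod-end outflow Q_out = v × A_ann = Q_in × A_ann/A_cap.

Q_out ≈ 326 L/min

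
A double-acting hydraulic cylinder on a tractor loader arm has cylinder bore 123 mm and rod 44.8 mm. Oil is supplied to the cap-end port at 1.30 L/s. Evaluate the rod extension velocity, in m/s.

Cap-side area A_cap = π/4 × (123 mm)² = 11880 mm^2
v = Q / A

v ≈ 0.109 m/s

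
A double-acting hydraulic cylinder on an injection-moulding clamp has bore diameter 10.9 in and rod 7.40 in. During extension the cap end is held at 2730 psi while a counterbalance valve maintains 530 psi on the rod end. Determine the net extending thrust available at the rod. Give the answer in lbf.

F ≈ 2.28e5 lbf

Cap-side area A_cap = π/4 × (10.9 in)² = 93.31 in^2
Rod-side annular area A_ann = π/4 × (10.9² − 7.40²) = 50.30 in^2
Net thrust = P_cap·A_cap − P_rod·A_ann = 2.547e5 lbf − 26660 lbf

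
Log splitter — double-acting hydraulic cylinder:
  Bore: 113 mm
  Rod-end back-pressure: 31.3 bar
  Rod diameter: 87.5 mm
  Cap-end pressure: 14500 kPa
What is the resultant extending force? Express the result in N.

F ≈ 1.33e5 N

Cap-side area A_cap = π/4 × (113 mm)² = 10030 mm^2
Rod-side annular area A_ann = π/4 × (113² − 87.5²) = 4016 mm^2
Net thrust = P_cap·A_cap − P_rod·A_ann = 1.454e5 N − 12570 N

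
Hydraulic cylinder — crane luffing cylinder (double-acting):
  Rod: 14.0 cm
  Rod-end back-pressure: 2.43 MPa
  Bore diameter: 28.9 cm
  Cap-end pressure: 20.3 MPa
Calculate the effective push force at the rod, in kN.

F ≈ 1210 kN

Cap-side area A_cap = π/4 × (28.9 cm)² = 656.0 cm^2
Rod-side annular area A_ann = π/4 × (28.9² − 14.0²) = 502.0 cm^2
Net thrust = P_cap·A_cap − P_rod·A_ann = 1332 kN − 122.0 kN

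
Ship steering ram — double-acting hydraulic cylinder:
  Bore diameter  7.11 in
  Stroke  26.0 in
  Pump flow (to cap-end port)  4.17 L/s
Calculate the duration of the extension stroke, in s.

Cap-side area A_cap = π/4 × (7.11 in)² = 39.70 in^2
Swept volume V = A × L; t = V / Q = A·L / Q

t ≈ 4.06 s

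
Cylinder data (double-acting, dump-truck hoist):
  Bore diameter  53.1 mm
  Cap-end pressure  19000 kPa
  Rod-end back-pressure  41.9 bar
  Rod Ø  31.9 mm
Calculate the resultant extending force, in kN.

F ≈ 36.1 kN

Cap-side area A_cap = π/4 × (53.1 mm)² = 2215 mm^2
Rod-side annular area A_ann = π/4 × (53.1² − 31.9²) = 1415 mm^2
Net thrust = P_cap·A_cap − P_rod·A_ann = 42.08 kN − 5.930 kN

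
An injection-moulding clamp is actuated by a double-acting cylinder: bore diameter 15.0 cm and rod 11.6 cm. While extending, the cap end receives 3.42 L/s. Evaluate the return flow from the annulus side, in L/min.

Cap-side area A_cap = π/4 × (15.0 cm)² = 176.7 cm^2
Rod-side annular area A_ann = π/4 × (15.0² − 11.6²) = 71.03 cm^2
Piston speed v = Q_in/A_cap; rod-end outflow Q_out = v × A_ann = Q_in × A_ann/A_cap.

Q_out ≈ 82.5 L/min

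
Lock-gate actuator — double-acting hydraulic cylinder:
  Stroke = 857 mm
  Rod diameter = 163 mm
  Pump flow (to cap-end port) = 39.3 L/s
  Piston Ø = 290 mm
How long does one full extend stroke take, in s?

t ≈ 1.44 s

Cap-side area A_cap = π/4 × (290 mm)² = 66050 mm^2
Swept volume V = A × L; t = V / Q = A·L / Q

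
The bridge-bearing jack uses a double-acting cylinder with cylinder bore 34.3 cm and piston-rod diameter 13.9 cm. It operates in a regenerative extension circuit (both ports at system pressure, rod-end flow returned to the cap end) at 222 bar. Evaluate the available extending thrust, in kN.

With equal pressure on both faces, forces on the annular region cancel; the net push is pressure × rod cross-section.
Rod cross-section A_rod = π/4 × (13.9 cm)² = 151.7 cm^2
F = P × A_rod

F ≈ 337 kN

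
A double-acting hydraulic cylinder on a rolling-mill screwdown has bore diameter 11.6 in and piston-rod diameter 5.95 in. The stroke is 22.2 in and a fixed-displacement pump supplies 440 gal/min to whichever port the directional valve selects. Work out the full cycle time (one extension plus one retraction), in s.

t ≈ 2.41 s

Cap-side area A_cap = π/4 × (11.6 in)² = 105.7 in^2
Rod-side annular area A_ann = π/4 × (11.6² − 5.95²) = 77.88 in^2
t_ext = A_cap·L/Q = 1.385 s
t_ret = A_ann·L/Q = 1.021 s
t_cycle = t_ext + t_ret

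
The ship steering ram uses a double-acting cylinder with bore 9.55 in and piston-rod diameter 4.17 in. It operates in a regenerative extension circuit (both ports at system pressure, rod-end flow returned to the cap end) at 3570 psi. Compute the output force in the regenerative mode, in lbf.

With equal pressure on both faces, forces on the annular region cancel; the net push is pressure × rod cross-section.
Rod cross-section A_rod = π/4 × (4.17 in)² = 13.66 in^2
F = P × A_rod

F ≈ 48800 lbf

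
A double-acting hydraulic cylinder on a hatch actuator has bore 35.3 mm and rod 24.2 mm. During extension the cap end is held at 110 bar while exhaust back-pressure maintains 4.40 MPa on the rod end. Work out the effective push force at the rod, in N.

F ≈ 8480 N

Cap-side area A_cap = π/4 × (35.3 mm)² = 978.7 mm^2
Rod-side annular area A_ann = π/4 × (35.3² − 24.2²) = 518.7 mm^2
Net thrust = P_cap·A_cap − P_rod·A_ann = 10770 N − 2282 N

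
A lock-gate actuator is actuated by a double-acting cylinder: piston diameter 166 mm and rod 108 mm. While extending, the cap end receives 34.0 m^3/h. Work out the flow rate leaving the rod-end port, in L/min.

Q_out ≈ 327 L/min

Cap-side area A_cap = π/4 × (166 mm)² = 21640 mm^2
Rod-side annular area A_ann = π/4 × (166² − 108²) = 12480 mm^2
Piston speed v = Q_in/A_cap; rod-end outflow Q_out = v × A_ann = Q_in × A_ann/A_cap.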